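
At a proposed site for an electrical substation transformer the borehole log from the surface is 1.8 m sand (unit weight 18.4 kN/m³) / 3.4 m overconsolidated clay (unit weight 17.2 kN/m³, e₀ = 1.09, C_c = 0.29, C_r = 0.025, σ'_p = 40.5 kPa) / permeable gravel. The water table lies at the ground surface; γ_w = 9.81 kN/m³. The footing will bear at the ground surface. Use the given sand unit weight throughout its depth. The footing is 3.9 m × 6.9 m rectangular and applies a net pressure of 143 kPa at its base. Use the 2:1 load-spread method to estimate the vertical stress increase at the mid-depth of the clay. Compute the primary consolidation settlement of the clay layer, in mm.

S_c ≈ 141 mm

Mid-depth of clay below the ground surface: z = 1.8 + 3.4/2 = 3.5 m.
Total vertical stress at mid-clay: σ_v = 18.4×1.8 + 17.2×1.7 = 62.36 kPa.
Pore pressure: u = 9.81×(3.5 − 0) = 34.335 kPa.
Initial effective stress: σ'_0 = σ_v − u = 62.36 − 34.335 = 28.025 kPa.
Stress increase at mid-clay by the 2:1 spreading method:
Δσ = qBL/((B+z)(L+z)) = 143×3.9×6.9/((3.9+3.5)(6.9+3.5)) = 50.002 kPa
Final effective stress: σ'_f = 28.025 + 50.002 = 78.027 kPa.
σ'_f = 78.027 > σ'_p = 40.5 kPa, so the stress path crosses the preconsolidation pressure — recompression up to σ'_p, then virgin compression beyond:
S_c = H/(1+e₀)·[C_r·log₁₀(σ'_p/σ'_0) + C_c·log₁₀(σ'_f/σ'_p)]
    = 3.4/2.09 × [0.025×log₁₀(40.5/28.025) + 0.29×log₁₀(78.027/40.5)]
    = 1.6268 × [0.0039977 + 0.082589] = 0.1409 m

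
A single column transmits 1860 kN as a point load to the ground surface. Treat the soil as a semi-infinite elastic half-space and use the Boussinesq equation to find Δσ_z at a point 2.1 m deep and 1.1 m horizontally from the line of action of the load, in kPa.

Boussinesq vertical stress below a point load on an elastic half-space:
Δσ_z = 3P/(2πz²) · [1 + (r/z)²]^(−5/2)
r/z = 1.1/2.1 = 0.52381; [1+(r/z)²]^(−5/2) = 0.54545.
Δσ_z = 3×1860/(2π×2.1²) × 0.54545 = 201.38 × 0.54545 = 109.8 kPa

Δσ_z ≈ 110 kPa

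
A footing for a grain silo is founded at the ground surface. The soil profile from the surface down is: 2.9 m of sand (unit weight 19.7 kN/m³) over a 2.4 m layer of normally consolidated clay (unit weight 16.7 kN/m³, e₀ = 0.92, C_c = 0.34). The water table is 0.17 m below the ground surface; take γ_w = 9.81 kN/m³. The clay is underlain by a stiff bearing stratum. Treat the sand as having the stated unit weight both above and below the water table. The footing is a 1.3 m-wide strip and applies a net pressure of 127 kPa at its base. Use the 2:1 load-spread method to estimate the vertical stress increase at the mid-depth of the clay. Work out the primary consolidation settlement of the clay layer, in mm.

Mid-depth of clay below the ground surface: z = 2.9 + 2.4/2 = 4.1 m.
Total vertical stress at mid-clay: σ_v = 19.7×2.9 + 16.7×1.2 = 77.17 kPa.
Pore pressure: u = 9.81×(4.1 − 0.17) = 38.553 kPa.
Initial effective stress: σ'_0 = σ_v − u = 77.17 − 38.553 = 38.617 kPa.
Stress increase at mid-clay by the 2:1 spreading method:
Δσ = qB/(B+z) = 127×1.3/(1.3+4.1) = 30.574 kPa
Final effective stress: σ'_f = σ'_0 + Δσ = 38.617 + 30.574 = 69.191 kPa.
Normally consolidated clay, so the full stress increment lies on the virgin compression line:
S_c = C_c·H/(1+e₀)·log₁₀(σ'_f/σ'_0) = 0.34×2.4/(1+0.92)×log₁₀(69.191/38.617)
    = 0.425 × 0.25327 = 0.1076 m

S_c ≈ 108 mm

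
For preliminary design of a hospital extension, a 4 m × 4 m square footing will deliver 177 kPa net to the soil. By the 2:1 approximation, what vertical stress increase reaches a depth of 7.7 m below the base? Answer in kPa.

Δσ_z ≈ 20.7 kPa

By the 2:1 method the load spreads at 1 horizontal : 2 vertical, so at depth z the loaded area has grown by z in each plan dimension:
Δσ = qBL/((B+z)(L+z)) = 177×4×4/((4+7.7)(4+7.7)) = 20.688 kPa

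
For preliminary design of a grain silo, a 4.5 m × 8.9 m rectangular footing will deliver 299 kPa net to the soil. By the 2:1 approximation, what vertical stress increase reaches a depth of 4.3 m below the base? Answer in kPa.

Δσ_z ≈ 103 kPa

By the 2:1 method the load spreads at 1 horizontal : 2 vertical, so at depth z the loaded area has grown by z in each plan dimension:
Δσ = qBL/((B+z)(L+z)) = 299×4.5×8.9/((4.5+4.3)(8.9+4.3)) = 103.09 kPa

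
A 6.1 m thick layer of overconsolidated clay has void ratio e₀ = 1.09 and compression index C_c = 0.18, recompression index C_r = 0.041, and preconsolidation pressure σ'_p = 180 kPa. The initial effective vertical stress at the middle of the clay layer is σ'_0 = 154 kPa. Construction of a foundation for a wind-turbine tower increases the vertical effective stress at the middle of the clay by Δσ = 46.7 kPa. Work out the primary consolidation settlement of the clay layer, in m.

S_c ≈ 0.0329 m

Final effective stress: σ'_f = 154 + 46.7 = 200.7 kPa.
σ'_f = 200.7 > σ'_p = 180 kPa, so the stress path crosses the preconsolidation pressure — recompression up to σ'_p, then virgin compression beyond:
S_c = H/(1+e₀)·[C_r·log₁₀(σ'_p/σ'_0) + C_c·log₁₀(σ'_f/σ'_p)]
    = 6.1/2.09 × [0.041×log₁₀(180/154) + 0.18×log₁₀(200.7/180)]
    = 2.9187 × [0.0027778 + 0.0085095] = 0.03294 m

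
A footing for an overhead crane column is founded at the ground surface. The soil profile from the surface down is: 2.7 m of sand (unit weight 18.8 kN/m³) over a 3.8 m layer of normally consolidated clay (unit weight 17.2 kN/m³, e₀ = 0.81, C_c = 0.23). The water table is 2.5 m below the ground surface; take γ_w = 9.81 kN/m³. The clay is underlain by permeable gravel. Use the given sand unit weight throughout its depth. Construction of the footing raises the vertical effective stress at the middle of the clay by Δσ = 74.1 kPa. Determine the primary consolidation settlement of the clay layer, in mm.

S_c ≈ 163 mm

Mid-depth of clay below the ground surface: z = 2.7 + 3.8/2 = 4.6 m.
Total vertical stress at mid-clay: σ_v = 18.8×2.7 + 17.2×1.9 = 83.44 kPa.
Pore pressure: u = 9.81×(4.6 − 2.5) = 20.601 kPa.
Initial effective stress: σ'_0 = σ_v − u = 83.44 − 20.601 = 62.839 kPa.
Final effective stress: σ'_f = σ'_0 + Δσ = 62.839 + 74.1 = 136.94 kPa.
Normally consolidated clay, so the full stress increment lies on the virgin compression line:
S_c = C_c·H/(1+e₀)·log₁₀(σ'_f/σ'_0) = 0.23×3.8/(1+0.81)×log₁₀(136.94/62.839)
    = 0.48287 × 0.3383 = 0.1634 m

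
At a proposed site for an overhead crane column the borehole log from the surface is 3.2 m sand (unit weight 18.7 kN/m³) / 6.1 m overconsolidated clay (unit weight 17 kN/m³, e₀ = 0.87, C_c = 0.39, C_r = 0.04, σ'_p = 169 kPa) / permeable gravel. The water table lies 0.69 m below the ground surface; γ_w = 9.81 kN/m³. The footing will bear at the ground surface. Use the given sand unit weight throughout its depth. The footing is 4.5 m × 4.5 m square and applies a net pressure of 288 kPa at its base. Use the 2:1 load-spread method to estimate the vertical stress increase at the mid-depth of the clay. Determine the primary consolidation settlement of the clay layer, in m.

S_c ≈ 0.0359 m

Mid-depth of clay below the ground surface: z = 3.2 + 6.1/2 = 6.25 m.
Total vertical stress at mid-clay: σ_v = 18.7×3.2 + 17×3.05 = 111.69 kPa.
Pore pressure: u = 9.81×(6.25 − 0.69) = 54.544 kPa.
Initial effective stress: σ'_0 = σ_v − u = 111.69 − 54.544 = 57.146 kPa.
Stress increase at mid-clay by the 2:1 spreading method:
Δσ = qBL/((B+z)(L+z)) = 288×4.5×4.5/((4.5+6.25)(4.5+6.25)) = 50.466 kPa
Final effective stress: σ'_f = 57.146 + 50.466 = 107.61 kPa.
σ'_f = 107.61 ≤ σ'_p = 169 kPa, so the clay remains overconsolidated and only the recompression index applies:
S_c = C_r·H/(1+e₀)·log₁₀(σ'_f/σ'_0) = 0.04×6.1/1.87×log₁₀(107.61/57.146)
    = 0.13048 × 0.27487 = 0.03587 m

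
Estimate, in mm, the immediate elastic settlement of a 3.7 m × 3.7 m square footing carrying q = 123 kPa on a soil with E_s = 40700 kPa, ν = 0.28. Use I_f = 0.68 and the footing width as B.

S_e ≈ 7.01 mm

Immediate (elastic) settlement: S_e = q·B·(1−ν²)/E_s · I_f.
S_e = 123 × 3.7 × (1 − 0.28²) / 40700 × 0.68
    = 123 × 3.7 × 0.9216 / 40700 × 0.68
    = 0.007008 m = 7.008 mm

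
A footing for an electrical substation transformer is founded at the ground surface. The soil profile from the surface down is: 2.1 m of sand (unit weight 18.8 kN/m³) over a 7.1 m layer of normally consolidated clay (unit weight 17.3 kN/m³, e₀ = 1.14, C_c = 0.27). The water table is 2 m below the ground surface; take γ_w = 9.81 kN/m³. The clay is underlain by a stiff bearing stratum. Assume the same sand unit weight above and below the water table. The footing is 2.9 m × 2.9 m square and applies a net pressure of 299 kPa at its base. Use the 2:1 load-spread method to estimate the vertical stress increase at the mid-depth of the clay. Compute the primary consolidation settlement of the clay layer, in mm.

S_c ≈ 165 mm

Mid-depth of clay below the ground surface: z = 2.1 + 7.1/2 = 5.65 m.
Total vertical stress at mid-clay: σ_v = 18.8×2.1 + 17.3×3.55 = 100.9 kPa.
Pore pressure: u = 9.81×(5.65 − 2) = 35.806 kPa.
Initial effective stress: σ'_0 = σ_v − u = 100.9 − 35.806 = 65.094 kPa.
Stress increase at mid-clay by the 2:1 spreading method:
Δσ = qBL/((B+z)(L+z)) = 299×2.9×2.9/((2.9+5.65)(2.9+5.65)) = 34.398 kPa
Final effective stress: σ'_f = σ'_0 + Δσ = 65.094 + 34.398 = 99.492 kPa.
Normally consolidated clay, so the full stress increment lies on the virgin compression line:
S_c = C_c·H/(1+e₀)·log₁₀(σ'_f/σ'_0) = 0.27×7.1/(1+1.14)×log₁₀(99.492/65.094)
    = 0.89579 × 0.18425 = 0.165 m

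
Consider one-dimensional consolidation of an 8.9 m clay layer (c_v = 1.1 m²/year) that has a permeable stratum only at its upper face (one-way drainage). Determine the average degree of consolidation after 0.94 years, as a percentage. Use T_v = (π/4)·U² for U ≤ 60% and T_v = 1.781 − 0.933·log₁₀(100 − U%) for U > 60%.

U ≈ 12.9 %

Drainage path length: H_d = H = 8.9 m (single drainage).
T_v = c_v·t/H_d² = 1.1×0.94/8.9² = 0.013054.
T_v = 0.013054 corresponds to the U ≤ 60% branch:
U = √(4T_v/π) = 0.1289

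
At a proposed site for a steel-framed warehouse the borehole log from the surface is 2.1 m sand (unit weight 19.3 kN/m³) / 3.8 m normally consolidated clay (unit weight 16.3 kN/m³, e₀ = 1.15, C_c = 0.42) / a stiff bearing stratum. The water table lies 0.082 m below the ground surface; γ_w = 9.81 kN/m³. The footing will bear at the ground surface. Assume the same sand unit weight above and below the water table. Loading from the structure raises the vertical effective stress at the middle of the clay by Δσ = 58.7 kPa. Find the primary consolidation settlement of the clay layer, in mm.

S_c ≈ 329 mm

Mid-depth of clay below the ground surface: z = 2.1 + 3.8/2 = 4 m.
Total vertical stress at mid-clay: σ_v = 19.3×2.1 + 16.3×1.9 = 71.5 kPa.
Pore pressure: u = 9.81×(4 − 0.082) = 38.436 kPa.
Initial effective stress: σ'_0 = σ_v − u = 71.5 − 38.436 = 33.064 kPa.
Final effective stress: σ'_f = σ'_0 + Δσ = 33.064 + 58.7 = 91.764 kPa.
Normally consolidated clay, so the full stress increment lies on the virgin compression line:
S_c = C_c·H/(1+e₀)·log₁₀(σ'_f/σ'_0) = 0.42×3.8/(1+1.15)×log₁₀(91.764/33.064)
    = 0.74233 × 0.44332 = 0.3291 m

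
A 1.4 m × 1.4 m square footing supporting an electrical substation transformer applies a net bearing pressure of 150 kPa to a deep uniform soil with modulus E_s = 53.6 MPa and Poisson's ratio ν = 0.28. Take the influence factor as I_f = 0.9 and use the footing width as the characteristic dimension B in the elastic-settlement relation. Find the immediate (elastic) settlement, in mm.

Immediate (elastic) settlement: S_e = q·B·(1−ν²)/E_s · I_f.
E_s = 53.6 MPa = 53600 kPa.
S_e = 150 × 1.4 × (1 − 0.28²) / 53600 × 0.9
    = 150 × 1.4 × 0.9216 / 53600 × 0.9
    = 0.00325 m = 3.25 mm

S_e ≈ 3.25 mm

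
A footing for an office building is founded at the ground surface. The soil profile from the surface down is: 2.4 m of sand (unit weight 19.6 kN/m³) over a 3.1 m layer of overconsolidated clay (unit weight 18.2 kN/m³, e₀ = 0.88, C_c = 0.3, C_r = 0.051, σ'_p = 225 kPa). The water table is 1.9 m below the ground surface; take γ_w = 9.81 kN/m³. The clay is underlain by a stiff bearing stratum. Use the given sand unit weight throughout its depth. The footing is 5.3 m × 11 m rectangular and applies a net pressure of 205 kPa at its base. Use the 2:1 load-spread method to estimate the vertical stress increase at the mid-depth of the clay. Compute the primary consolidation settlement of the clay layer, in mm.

Mid-depth of clay below the ground surface: z = 2.4 + 3.1/2 = 3.95 m.
Total vertical stress at mid-clay: σ_v = 19.6×2.4 + 18.2×1.55 = 75.25 kPa.
Pore pressure: u = 9.81×(3.95 − 1.9) = 20.11 kPa.
Initial effective stress: σ'_0 = σ_v − u = 75.25 − 20.11 = 55.14 kPa.
Stress increase at mid-clay by the 2:1 spreading method:
Δσ = qBL/((B+z)(L+z)) = 205×5.3×11/((5.3+3.95)(11+3.95)) = 86.425 kPa
Final effective stress: σ'_f = 55.14 + 86.425 = 141.56 kPa.
σ'_f = 141.56 ≤ σ'_p = 225 kPa, so the clay remains overconsolidated and only the recompression index applies:
S_c = C_r·H/(1+e₀)·log₁₀(σ'_f/σ'_0) = 0.051×3.1/1.88×log₁₀(141.56/55.14)
    = 0.084094 × 0.40947 = 0.03443 m

S_c ≈ 34.4 mm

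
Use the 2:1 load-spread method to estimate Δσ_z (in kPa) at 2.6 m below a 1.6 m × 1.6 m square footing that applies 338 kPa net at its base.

Δσ_z ≈ 49.1 kPa

By the 2:1 method the load spreads at 1 horizontal : 2 vertical, so at depth z the loaded area has grown by z in each plan dimension:
Δσ = qBL/((B+z)(L+z)) = 338×1.6×1.6/((1.6+2.6)(1.6+2.6)) = 49.052 kPa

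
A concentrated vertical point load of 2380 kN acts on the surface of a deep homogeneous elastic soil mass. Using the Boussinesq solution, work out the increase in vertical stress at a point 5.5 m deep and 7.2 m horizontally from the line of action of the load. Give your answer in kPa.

Δσ_z ≈ 3.1 kPa

Boussinesq vertical stress below a point load on an elastic half-space:
Δσ_z = 3P/(2πz²) · [1 + (r/z)²]^(−5/2)
r/z = 7.2/5.5 = 1.3091; [1+(r/z)²]^(−5/2) = 0.08243.
Δσ_z = 3×2380/(2π×5.5²) × 0.08243 = 37.566 × 0.08243 = 3.097 kPa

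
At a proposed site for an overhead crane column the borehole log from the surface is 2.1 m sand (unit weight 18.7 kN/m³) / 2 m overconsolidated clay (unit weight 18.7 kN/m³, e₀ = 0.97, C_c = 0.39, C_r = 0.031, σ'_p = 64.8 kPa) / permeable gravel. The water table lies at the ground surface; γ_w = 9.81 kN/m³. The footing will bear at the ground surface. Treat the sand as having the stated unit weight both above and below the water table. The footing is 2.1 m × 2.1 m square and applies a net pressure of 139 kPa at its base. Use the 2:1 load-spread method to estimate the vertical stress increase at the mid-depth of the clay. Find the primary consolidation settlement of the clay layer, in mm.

S_c ≈ 8.2 mm

Mid-depth of clay below the ground surface: z = 2.1 + 2/2 = 3.1 m.
Total vertical stress at mid-clay: σ_v = 18.7×2.1 + 18.7×1 = 57.97 kPa.
Pore pressure: u = 9.81×(3.1 − 0) = 30.411 kPa.
Initial effective stress: σ'_0 = σ_v − u = 57.97 − 30.411 = 27.559 kPa.
Stress increase at mid-clay by the 2:1 spreading method:
Δσ = qBL/((B+z)(L+z)) = 139×2.1×2.1/((2.1+3.1)(2.1+3.1)) = 22.67 kPa
Final effective stress: σ'_f = 27.559 + 22.67 = 50.229 kPa.
σ'_f = 50.229 ≤ σ'_p = 64.8 kPa, so the clay remains overconsolidated and only the recompression index applies:
S_c = C_r·H/(1+e₀)·log₁₀(σ'_f/σ'_0) = 0.031×2/1.97×log₁₀(50.229/27.559)
    = 0.031471 × 0.26069 = 0.008204 m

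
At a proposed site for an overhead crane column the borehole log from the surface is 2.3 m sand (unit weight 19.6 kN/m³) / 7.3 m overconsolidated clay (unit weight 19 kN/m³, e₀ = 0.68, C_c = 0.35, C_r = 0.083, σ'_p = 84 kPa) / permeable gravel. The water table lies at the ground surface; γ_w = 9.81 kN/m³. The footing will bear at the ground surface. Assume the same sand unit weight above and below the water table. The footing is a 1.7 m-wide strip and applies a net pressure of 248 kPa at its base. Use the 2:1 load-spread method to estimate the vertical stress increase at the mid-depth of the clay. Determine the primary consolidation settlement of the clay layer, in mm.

Mid-depth of clay below the ground surface: z = 2.3 + 7.3/2 = 5.95 m.
Total vertical stress at mid-clay: σ_v = 19.6×2.3 + 19×3.65 = 114.43 kPa.
Pore pressure: u = 9.81×(5.95 − 0) = 58.37 kPa.
Initial effective stress: σ'_0 = σ_v − u = 114.43 − 58.37 = 56.06 kPa.
Stress increase at mid-clay by the 2:1 spreading method:
Δσ = qB/(B+z) = 248×1.7/(1.7+5.95) = 55.111 kPa
Final effective stress: σ'_f = 56.06 + 55.111 = 111.17 kPa.
σ'_f = 111.17 > σ'_p = 84 kPa, so the stress path crosses the preconsolidation pressure — recompression up to σ'_p, then virgin compression beyond:
S_c = H/(1+e₀)·[C_r·log₁₀(σ'_p/σ'_0) + C_c·log₁₀(σ'_f/σ'_p)]
    = 7.3/1.68 × [0.083×log₁₀(84/56.06) + 0.35×log₁₀(111.17/84)]
    = 4.3452 × [0.014577 + 0.042598] = 0.2484 m

S_c ≈ 248 mm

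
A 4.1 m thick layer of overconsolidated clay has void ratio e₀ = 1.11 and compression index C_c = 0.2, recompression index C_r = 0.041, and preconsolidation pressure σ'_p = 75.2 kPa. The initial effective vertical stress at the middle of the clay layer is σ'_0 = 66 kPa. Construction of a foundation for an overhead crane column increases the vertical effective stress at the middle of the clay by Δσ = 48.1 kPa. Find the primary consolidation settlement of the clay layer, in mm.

Final effective stress: σ'_f = 66 + 48.1 = 114.1 kPa.
σ'_f = 114.1 > σ'_p = 75.2 kPa, so the stress path crosses the preconsolidation pressure — recompression up to σ'_p, then virgin compression beyond:
S_c = H/(1+e₀)·[C_r·log₁₀(σ'_p/σ'_0) + C_c·log₁₀(σ'_f/σ'_p)]
    = 4.1/2.11 × [0.041×log₁₀(75.2/66) + 0.2×log₁₀(114.1/75.2)]
    = 1.9431 × [0.0023236 + 0.036214] = 0.07488 m

S_c ≈ 74.9 mm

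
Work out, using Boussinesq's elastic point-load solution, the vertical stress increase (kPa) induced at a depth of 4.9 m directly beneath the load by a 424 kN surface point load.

Δσ_z ≈ 8.43 kPa

Boussinesq vertical stress below a point load on an elastic half-space:
Δσ_z = 3P/(2πz²) · [1 + (r/z)²]^(−5/2)
r/z = 0/4.9 = 0; [1+(r/z)²]^(−5/2) = 1.
Δσ_z = 3×424/(2π×4.9²) × 1 = 8.4317 × 1 = 8.432 kPa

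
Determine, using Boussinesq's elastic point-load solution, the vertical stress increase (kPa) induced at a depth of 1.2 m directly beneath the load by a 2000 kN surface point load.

Δσ_z ≈ 663 kPa

Boussinesq vertical stress below a point load on an elastic half-space:
Δσ_z = 3P/(2πz²) · [1 + (r/z)²]^(−5/2)
r/z = 0/1.2 = 0; [1+(r/z)²]^(−5/2) = 1.
Δσ_z = 3×2000/(2π×1.2²) × 1 = 663.15 × 1 = 663.1 kPa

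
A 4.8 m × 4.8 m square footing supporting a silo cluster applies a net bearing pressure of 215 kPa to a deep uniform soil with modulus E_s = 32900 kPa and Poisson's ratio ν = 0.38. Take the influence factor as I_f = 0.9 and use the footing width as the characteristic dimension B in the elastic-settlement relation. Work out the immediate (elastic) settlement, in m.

Immediate (elastic) settlement: S_e = q·B·(1−ν²)/E_s · I_f.
S_e = 215 × 4.8 × (1 − 0.38²) / 32900 × 0.9
    = 215 × 4.8 × 0.8556 / 32900 × 0.9
    = 0.02415 m

S_e ≈ 0.0242 m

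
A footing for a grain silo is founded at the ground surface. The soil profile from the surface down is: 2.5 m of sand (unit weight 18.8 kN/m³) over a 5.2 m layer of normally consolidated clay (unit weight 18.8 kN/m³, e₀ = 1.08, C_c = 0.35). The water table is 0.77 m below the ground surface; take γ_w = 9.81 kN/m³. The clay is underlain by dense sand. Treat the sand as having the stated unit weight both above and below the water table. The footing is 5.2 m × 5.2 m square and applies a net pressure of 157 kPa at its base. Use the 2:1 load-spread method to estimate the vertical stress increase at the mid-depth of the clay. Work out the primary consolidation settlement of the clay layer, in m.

Mid-depth of clay below the ground surface: z = 2.5 + 5.2/2 = 5.1 m.
Total vertical stress at mid-clay: σ_v = 18.8×2.5 + 18.8×2.6 = 95.88 kPa.
Pore pressure: u = 9.81×(5.1 − 0.77) = 42.477 kPa.
Initial effective stress: σ'_0 = σ_v − u = 95.88 − 42.477 = 53.403 kPa.
Stress increase at mid-clay by the 2:1 spreading method:
Δσ = qBL/((B+z)(L+z)) = 157×5.2×5.2/((5.2+5.1)(5.2+5.1)) = 40.016 kPa
Final effective stress: σ'_f = σ'_0 + Δσ = 53.403 + 40.016 = 93.419 kPa.
Normally consolidated clay, so the full stress increment lies on the virgin compression line:
S_c = C_c·H/(1+e₀)·log₁₀(σ'_f/σ'_0) = 0.35×5.2/(1+1.08)×log₁₀(93.419/53.403)
    = 0.875 × 0.24287 = 0.2125 m

S_c ≈ 0.213 m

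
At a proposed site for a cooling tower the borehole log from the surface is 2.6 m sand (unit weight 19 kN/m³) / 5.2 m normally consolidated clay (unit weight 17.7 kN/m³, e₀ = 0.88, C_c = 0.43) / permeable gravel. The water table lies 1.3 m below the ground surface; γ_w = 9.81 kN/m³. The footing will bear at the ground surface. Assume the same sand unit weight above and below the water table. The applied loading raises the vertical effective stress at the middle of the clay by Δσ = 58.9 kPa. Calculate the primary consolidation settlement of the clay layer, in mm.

S_c ≈ 366 mm

Mid-depth of clay below the ground surface: z = 2.6 + 5.2/2 = 5.2 m.
Total vertical stress at mid-clay: σ_v = 19×2.6 + 17.7×2.6 = 95.42 kPa.
Pore pressure: u = 9.81×(5.2 − 1.3) = 38.259 kPa.
Initial effective stress: σ'_0 = σ_v − u = 95.42 − 38.259 = 57.161 kPa.
Final effective stress: σ'_f = σ'_0 + Δσ = 57.161 + 58.9 = 116.06 kPa.
Normally consolidated clay, so the full stress increment lies on the virgin compression line:
S_c = C_c·H/(1+e₀)·log₁₀(σ'_f/σ'_0) = 0.43×5.2/(1+0.88)×log₁₀(116.06/57.161)
    = 1.1894 × 0.30758 = 0.3658 m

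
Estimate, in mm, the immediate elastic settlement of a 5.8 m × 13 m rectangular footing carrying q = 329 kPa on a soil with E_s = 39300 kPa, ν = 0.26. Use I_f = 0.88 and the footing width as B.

Immediate (elastic) settlement: S_e = q·B·(1−ν²)/E_s · I_f.
S_e = 329 × 5.8 × (1 − 0.26²) / 39300 × 0.88
    = 329 × 5.8 × 0.9324 / 39300 × 0.88
    = 0.03984 m = 39.84 mm

S_e ≈ 39.8 mm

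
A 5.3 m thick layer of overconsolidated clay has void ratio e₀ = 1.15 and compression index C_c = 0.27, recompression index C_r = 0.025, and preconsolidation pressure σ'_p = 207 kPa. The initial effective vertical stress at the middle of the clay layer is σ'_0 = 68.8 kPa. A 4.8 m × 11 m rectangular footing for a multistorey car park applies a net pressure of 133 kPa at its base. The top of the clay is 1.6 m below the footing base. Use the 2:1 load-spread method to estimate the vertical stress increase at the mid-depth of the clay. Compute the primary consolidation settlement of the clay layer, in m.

Mid-depth of clay below the footing base: z = 1.6 + 5.3/2 = 4.25 m.
Stress increase at mid-clay by the 2:1 spreading method:
Δσ = qBL/((B+z)(L+z)) = 133×4.8×11/((4.8+4.25)(11+4.25)) = 50.882 kPa
Final effective stress: σ'_f = 68.8 + 50.882 = 119.68 kPa.
σ'_f = 119.68 ≤ σ'_p = 207 kPa, so the clay remains overconsolidated and only the recompression index applies:
S_c = C_r·H/(1+e₀)·log₁₀(σ'_f/σ'_0) = 0.025×5.3/2.15×log₁₀(119.68/68.8)
    = 0.061628 × 0.24043 = 0.01482 m

S_c ≈ 0.0148 m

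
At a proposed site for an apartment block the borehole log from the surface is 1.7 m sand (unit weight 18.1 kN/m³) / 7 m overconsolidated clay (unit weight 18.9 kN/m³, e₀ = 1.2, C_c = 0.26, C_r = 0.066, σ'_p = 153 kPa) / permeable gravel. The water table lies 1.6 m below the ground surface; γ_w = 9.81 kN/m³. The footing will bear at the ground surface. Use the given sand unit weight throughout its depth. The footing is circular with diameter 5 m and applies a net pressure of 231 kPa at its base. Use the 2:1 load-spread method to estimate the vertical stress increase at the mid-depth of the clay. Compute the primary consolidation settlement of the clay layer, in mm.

Mid-depth of clay below the ground surface: z = 1.7 + 7/2 = 5.2 m.
Total vertical stress at mid-clay: σ_v = 18.1×1.7 + 18.9×3.5 = 96.92 kPa.
Pore pressure: u = 9.81×(5.2 − 1.6) = 35.316 kPa.
Initial effective stress: σ'_0 = σ_v − u = 96.92 − 35.316 = 61.604 kPa.
Stress increase at mid-clay by the 2:1 spreading method:
Δσ ≈ qD²/(D+z)² = 231×5²/(5+5.2)² = 55.507 kPa
Final effective stress: σ'_f = 61.604 + 55.507 = 117.11 kPa.
σ'_f = 117.11 ≤ σ'_p = 153 kPa, so the clay remains overconsolidated and only the recompression index applies:
S_c = C_r·H/(1+e₀)·log₁₀(σ'_f/σ'_0) = 0.066×7/2.2×log₁₀(117.11/61.604)
    = 0.21 × 0.27899 = 0.05859 m

S_c ≈ 58.6 mm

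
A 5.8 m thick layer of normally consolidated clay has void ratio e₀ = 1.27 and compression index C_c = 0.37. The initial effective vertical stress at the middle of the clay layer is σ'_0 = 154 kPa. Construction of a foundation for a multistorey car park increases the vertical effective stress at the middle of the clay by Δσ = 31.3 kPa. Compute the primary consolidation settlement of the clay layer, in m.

Final effective stress: σ'_f = σ'_0 + Δσ = 154 + 31.3 = 185.3 kPa.
Normally consolidated clay, so the full stress increment lies on the virgin compression line:
S_c = C_c·H/(1+e₀)·log₁₀(σ'_f/σ'_0) = 0.37×5.8/(1+1.27)×log₁₀(185.3/154)
    = 0.94537 × 0.080355 = 0.07597 m

S_c ≈ 0.076 m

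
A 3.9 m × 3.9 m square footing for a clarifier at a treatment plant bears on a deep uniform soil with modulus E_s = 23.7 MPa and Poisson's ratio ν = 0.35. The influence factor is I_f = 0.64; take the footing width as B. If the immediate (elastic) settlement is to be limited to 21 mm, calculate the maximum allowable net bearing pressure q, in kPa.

q ≈ 227 kPa

E_s = 23.7 MPa = 23700 kPa.
S_e = q·B·(1−ν²)/E_s · I_f  ⇒  q = S_e·E_s / (B·(1−ν²)·I_f).
q = 0.021 × 23700 / (3.9 × 0.8775 × 0.64) = 227.2 kPa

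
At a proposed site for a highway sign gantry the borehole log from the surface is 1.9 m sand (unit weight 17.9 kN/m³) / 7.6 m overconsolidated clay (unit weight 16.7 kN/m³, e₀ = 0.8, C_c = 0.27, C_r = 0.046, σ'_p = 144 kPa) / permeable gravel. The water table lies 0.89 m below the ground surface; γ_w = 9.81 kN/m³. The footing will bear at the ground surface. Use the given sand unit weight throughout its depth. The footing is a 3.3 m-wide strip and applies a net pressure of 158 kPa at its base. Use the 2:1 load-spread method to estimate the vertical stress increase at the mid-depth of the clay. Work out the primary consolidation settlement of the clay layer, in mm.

Mid-depth of clay below the ground surface: z = 1.9 + 7.6/2 = 5.7 m.
Total vertical stress at mid-clay: σ_v = 17.9×1.9 + 16.7×3.8 = 97.47 kPa.
Pore pressure: u = 9.81×(5.7 − 0.89) = 47.186 kPa.
Initial effective stress: σ'_0 = σ_v − u = 97.47 − 47.186 = 50.284 kPa.
Stress increase at mid-clay by the 2:1 spreading method:
Δσ = qB/(B+z) = 158×3.3/(3.3+5.7) = 57.933 kPa
Final effective stress: σ'_f = 50.284 + 57.933 = 108.22 kPa.
σ'_f = 108.22 ≤ σ'_p = 144 kPa, so the clay remains overconsolidated and only the recompression index applies:
S_c = C_r·H/(1+e₀)·log₁₀(σ'_f/σ'_0) = 0.046×7.6/1.8×log₁₀(108.22/50.284)
    = 0.19422 × 0.33288 = 0.06465 m

S_c ≈ 64.7 mm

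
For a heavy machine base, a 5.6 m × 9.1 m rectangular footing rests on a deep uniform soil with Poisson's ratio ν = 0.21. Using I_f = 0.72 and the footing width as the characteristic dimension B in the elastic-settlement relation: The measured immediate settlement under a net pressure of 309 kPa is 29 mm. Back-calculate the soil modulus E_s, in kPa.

E_s ≈ 41100 kPa

S_e = q·B·(1−ν²)/E_s · I_f  ⇒  E_s = q·B·(1−ν²)·I_f / S_e.
E_s = 309 × 5.6 × 0.9559 × 0.72 / 0.029 = 41070 kPa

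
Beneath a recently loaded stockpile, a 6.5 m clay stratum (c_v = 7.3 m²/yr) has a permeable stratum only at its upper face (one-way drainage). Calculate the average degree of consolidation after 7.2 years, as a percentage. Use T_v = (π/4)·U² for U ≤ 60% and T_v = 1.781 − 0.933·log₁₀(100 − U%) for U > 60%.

Drainage path length: H_d = H = 6.5 m (single drainage).
T_v = c_v·t/H_d² = 7.3×7.2/6.5² = 1.244.
T_v = 1.244 corresponds to the U > 60% branch:
U = 1 − 10^((1.781 − T_v)/0.933)/100 = 0.9624

U ≈ 96.2 %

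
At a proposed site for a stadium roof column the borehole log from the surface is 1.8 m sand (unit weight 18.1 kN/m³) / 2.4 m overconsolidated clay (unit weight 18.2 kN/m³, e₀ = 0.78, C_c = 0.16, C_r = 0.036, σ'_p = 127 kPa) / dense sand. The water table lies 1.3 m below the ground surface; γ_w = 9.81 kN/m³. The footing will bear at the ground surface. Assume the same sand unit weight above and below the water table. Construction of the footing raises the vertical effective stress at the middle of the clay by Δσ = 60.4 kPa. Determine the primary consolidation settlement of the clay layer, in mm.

S_c ≈ 20.1 mm

Mid-depth of clay below the ground surface: z = 1.8 + 2.4/2 = 3 m.
Total vertical stress at mid-clay: σ_v = 18.1×1.8 + 18.2×1.2 = 54.42 kPa.
Pore pressure: u = 9.81×(3 − 1.3) = 16.677 kPa.
Initial effective stress: σ'_0 = σ_v − u = 54.42 − 16.677 = 37.743 kPa.
Final effective stress: σ'_f = 37.743 + 60.4 = 98.143 kPa.
σ'_f = 98.143 ≤ σ'_p = 127 kPa, so the clay remains overconsolidated and only the recompression index applies:
S_c = C_r·H/(1+e₀)·log₁₀(σ'_f/σ'_0) = 0.036×2.4/1.78×log₁₀(98.143/37.743)
    = 0.048539 × 0.41502 = 0.02014 m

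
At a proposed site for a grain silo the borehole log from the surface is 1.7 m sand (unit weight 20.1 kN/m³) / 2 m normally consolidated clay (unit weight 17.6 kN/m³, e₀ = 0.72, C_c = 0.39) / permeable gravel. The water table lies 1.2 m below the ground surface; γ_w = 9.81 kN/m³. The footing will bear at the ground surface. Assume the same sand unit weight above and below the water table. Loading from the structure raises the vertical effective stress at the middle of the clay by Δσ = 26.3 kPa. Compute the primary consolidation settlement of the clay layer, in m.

Mid-depth of clay below the ground surface: z = 1.7 + 2/2 = 2.7 m.
Total vertical stress at mid-clay: σ_v = 20.1×1.7 + 17.6×1 = 51.77 kPa.
Pore pressure: u = 9.81×(2.7 − 1.2) = 14.715 kPa.
Initial effective stress: σ'_0 = σ_v − u = 51.77 − 14.715 = 37.055 kPa.
Final effective stress: σ'_f = σ'_0 + Δσ = 37.055 + 26.3 = 63.355 kPa.
Normally consolidated clay, so the full stress increment lies on the virgin compression line:
S_c = C_c·H/(1+e₀)·log₁₀(σ'_f/σ'_0) = 0.39×2/(1+0.72)×log₁₀(63.355/37.055)
    = 0.45349 × 0.23293 = 0.1056 m

S_c ≈ 0.106 m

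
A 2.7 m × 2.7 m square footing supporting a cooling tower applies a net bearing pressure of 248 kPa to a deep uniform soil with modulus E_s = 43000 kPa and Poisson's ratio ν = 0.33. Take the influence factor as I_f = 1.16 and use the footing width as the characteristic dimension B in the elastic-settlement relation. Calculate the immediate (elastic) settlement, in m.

S_e ≈ 0.0161 m

Immediate (elastic) settlement: S_e = q·B·(1−ν²)/E_s · I_f.
S_e = 248 × 2.7 × (1 − 0.33²) / 43000 × 1.16
    = 248 × 2.7 × 0.8911 / 43000 × 1.16
    = 0.0161 m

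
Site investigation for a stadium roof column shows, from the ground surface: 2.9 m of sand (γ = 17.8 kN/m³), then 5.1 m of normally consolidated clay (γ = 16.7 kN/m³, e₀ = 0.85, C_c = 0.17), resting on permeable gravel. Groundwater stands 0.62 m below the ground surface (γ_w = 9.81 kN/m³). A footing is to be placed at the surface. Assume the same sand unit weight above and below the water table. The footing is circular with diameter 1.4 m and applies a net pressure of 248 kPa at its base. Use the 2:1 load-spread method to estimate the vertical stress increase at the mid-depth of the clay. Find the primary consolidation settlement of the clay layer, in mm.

Mid-depth of clay below the ground surface: z = 2.9 + 5.1/2 = 5.45 m.
Total vertical stress at mid-clay: σ_v = 17.8×2.9 + 16.7×2.55 = 94.205 kPa.
Pore pressure: u = 9.81×(5.45 − 0.62) = 47.382 kPa.
Initial effective stress: σ'_0 = σ_v − u = 94.205 − 47.382 = 46.823 kPa.
Stress increase at mid-clay by the 2:1 spreading method:
Δσ ≈ qD²/(D+z)² = 248×1.4²/(1.4+5.45)² = 10.359 kPa
Final effective stress: σ'_f = σ'_0 + Δσ = 46.823 + 10.359 = 57.182 kPa.
Normally consolidated clay, so the full stress increment lies on the virgin compression line:
S_c = C_c·H/(1+e₀)·log₁₀(σ'_f/σ'_0) = 0.17×5.1/(1+0.85)×log₁₀(57.182/46.823)
    = 0.46865 × 0.0868 = 0.04068 m

S_c ≈ 40.7 mm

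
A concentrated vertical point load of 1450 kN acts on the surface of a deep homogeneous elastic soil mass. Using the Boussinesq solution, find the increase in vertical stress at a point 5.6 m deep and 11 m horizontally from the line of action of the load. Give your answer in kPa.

Boussinesq vertical stress below a point load on an elastic half-space:
Δσ_z = 3P/(2πz²) · [1 + (r/z)²]^(−5/2)
r/z = 11/5.6 = 1.9643; [1+(r/z)²]^(−5/2) = 0.01922.
Δσ_z = 3×1450/(2π×5.6²) × 0.01922 = 22.077 × 0.01922 = 0.4243 kPa

Δσ_z ≈ 0.424 kPa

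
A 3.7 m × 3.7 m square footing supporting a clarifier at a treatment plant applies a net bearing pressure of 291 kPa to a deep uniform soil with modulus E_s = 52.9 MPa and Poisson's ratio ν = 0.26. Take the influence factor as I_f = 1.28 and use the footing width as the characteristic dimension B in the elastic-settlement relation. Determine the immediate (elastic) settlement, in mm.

Immediate (elastic) settlement: S_e = q·B·(1−ν²)/E_s · I_f.
E_s = 52.9 MPa = 52900 kPa.
S_e = 291 × 3.7 × (1 − 0.26²) / 52900 × 1.28
    = 291 × 3.7 × 0.9324 / 52900 × 1.28
    = 0.02429 m = 24.29 mm

S_e ≈ 24.3 mm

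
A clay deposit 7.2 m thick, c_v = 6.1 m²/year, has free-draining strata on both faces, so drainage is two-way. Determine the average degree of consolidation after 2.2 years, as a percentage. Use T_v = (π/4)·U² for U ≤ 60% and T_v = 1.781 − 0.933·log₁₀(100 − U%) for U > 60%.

Drainage path length: H_d = H/2 = 3.6 m (double drainage).
T_v = c_v·t/H_d² = 6.1×2.2/3.6² = 1.0355.
T_v = 1.0355 corresponds to the U > 60% branch:
U = 1 − 10^((1.781 − T_v)/0.933)/100 = 0.937

U ≈ 93.7 %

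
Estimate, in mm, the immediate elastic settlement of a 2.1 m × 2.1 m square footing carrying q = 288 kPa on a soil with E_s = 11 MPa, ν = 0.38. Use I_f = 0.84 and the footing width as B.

S_e ≈ 39.5 mm

Immediate (elastic) settlement: S_e = q·B·(1−ν²)/E_s · I_f.
E_s = 11 MPa = 11000 kPa.
S_e = 288 × 2.1 × (1 − 0.38²) / 11000 × 0.84
    = 288 × 2.1 × 0.8556 / 11000 × 0.84
    = 0.03952 m = 39.52 mm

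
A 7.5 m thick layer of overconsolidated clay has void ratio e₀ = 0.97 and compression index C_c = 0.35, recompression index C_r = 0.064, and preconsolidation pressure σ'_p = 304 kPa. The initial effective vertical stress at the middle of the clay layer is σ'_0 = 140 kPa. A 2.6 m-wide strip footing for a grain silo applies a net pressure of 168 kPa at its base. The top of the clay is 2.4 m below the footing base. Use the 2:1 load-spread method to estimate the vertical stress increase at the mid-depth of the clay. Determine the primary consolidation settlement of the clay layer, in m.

Mid-depth of clay below the footing base: z = 2.4 + 7.5/2 = 6.15 m.
Stress increase at mid-clay by the 2:1 spreading method:
Δσ = qB/(B+z) = 168×2.6/(2.6+6.15) = 49.92 kPa
Final effective stress: σ'_f = 140 + 49.92 = 189.92 kPa.
σ'_f = 189.92 ≤ σ'_p = 304 kPa, so the clay remains overconsolidated and only the recompression index applies:
S_c = C_r·H/(1+e₀)·log₁₀(σ'_f/σ'_0) = 0.064×7.5/1.97×log₁₀(189.92/140)
    = 0.24365 × 0.13244 = 0.03227 m

S_c ≈ 0.0323 m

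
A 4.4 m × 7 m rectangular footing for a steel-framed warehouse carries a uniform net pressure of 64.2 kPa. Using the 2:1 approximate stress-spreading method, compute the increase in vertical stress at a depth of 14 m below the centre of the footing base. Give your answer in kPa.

Δσ_z ≈ 5.12 kPa

By the 2:1 method the load spreads at 1 horizontal : 2 vertical, so at depth z the loaded area has grown by z in each plan dimension:
Δσ = qBL/((B+z)(L+z)) = 64.2×4.4×7/((4.4+14)(7+14)) = 5.1174 kPa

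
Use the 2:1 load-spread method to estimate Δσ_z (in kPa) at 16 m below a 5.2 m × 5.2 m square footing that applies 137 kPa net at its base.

By the 2:1 method the load spreads at 1 horizontal : 2 vertical, so at depth z the loaded area has grown by z in each plan dimension:
Δσ = qBL/((B+z)(L+z)) = 137×5.2×5.2/((5.2+16)(5.2+16)) = 8.2424 kPa

Δσ_z ≈ 8.24 kPa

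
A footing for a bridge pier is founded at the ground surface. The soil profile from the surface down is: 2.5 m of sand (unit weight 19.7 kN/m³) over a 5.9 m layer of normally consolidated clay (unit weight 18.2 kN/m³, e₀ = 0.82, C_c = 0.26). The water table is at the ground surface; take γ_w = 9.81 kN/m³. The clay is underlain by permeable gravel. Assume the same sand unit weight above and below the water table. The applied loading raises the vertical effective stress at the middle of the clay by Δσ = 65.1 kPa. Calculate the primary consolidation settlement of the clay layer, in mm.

Mid-depth of clay below the ground surface: z = 2.5 + 5.9/2 = 5.45 m.
Total vertical stress at mid-clay: σ_v = 19.7×2.5 + 18.2×2.95 = 102.94 kPa.
Pore pressure: u = 9.81×(5.45 − 0) = 53.465 kPa.
Initial effective stress: σ'_0 = σ_v − u = 102.94 − 53.465 = 49.475 kPa.
Final effective stress: σ'_f = σ'_0 + Δσ = 49.475 + 65.1 = 114.57 kPa.
Normally consolidated clay, so the full stress increment lies on the virgin compression line:
S_c = C_c·H/(1+e₀)·log₁₀(σ'_f/σ'_0) = 0.26×5.9/(1+0.82)×log₁₀(114.57/49.475)
    = 0.84286 × 0.36469 = 0.3074 m

S_c ≈ 307 mm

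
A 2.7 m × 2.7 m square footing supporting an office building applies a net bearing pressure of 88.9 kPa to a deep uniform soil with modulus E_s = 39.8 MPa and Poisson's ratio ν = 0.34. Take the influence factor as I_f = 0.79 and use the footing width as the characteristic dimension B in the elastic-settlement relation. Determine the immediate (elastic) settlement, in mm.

S_e ≈ 4.21 mm

Immediate (elastic) settlement: S_e = q·B·(1−ν²)/E_s · I_f.
E_s = 39.8 MPa = 39800 kPa.
S_e = 88.9 × 2.7 × (1 − 0.34²) / 39800 × 0.79
    = 88.9 × 2.7 × 0.8844 / 39800 × 0.79
    = 0.004214 m = 4.214 mm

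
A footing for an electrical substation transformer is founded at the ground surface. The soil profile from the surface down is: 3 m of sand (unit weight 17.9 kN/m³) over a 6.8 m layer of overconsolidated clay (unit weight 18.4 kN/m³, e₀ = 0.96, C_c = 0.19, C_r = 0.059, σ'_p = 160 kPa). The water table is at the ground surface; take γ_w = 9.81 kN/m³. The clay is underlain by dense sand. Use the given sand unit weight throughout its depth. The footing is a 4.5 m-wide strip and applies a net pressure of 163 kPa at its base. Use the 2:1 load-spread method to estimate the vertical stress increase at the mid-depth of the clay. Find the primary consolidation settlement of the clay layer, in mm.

Mid-depth of clay below the ground surface: z = 3 + 6.8/2 = 6.4 m.
Total vertical stress at mid-clay: σ_v = 17.9×3 + 18.4×3.4 = 116.26 kPa.
Pore pressure: u = 9.81×(6.4 − 0) = 62.784 kPa.
Initial effective stress: σ'_0 = σ_v − u = 116.26 − 62.784 = 53.476 kPa.
Stress increase at mid-clay by the 2:1 spreading method:
Δσ = qB/(B+z) = 163×4.5/(4.5+6.4) = 67.294 kPa
Final effective stress: σ'_f = 53.476 + 67.294 = 120.77 kPa.
σ'_f = 120.77 ≤ σ'_p = 160 kPa, so the clay remains overconsolidated and only the recompression index applies:
S_c = C_r·H/(1+e₀)·log₁₀(σ'_f/σ'_0) = 0.059×6.8/1.96×log₁₀(120.77/53.476)
    = 0.20469 × 0.3538 = 0.07242 m

S_c ≈ 72.4 mm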